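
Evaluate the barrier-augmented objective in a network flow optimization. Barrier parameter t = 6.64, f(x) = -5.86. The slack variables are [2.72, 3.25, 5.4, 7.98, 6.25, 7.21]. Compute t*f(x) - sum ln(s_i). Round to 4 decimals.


Step 1: Compute log-barrier.
ln values: [1.0006, 1.1787, 1.6864, 2.0769, 1.8326, 1.9755]
phi = -(1.0006 + 1.1787 + 1.6864 + 2.0769 + 1.8326 + 1.9755) = -9.7507
Step 2: Compute augmented objective.
t*f(x) = 6.64*-5.86 = -38.9104
Total = -38.9104 - 9.7507 = -48.6611


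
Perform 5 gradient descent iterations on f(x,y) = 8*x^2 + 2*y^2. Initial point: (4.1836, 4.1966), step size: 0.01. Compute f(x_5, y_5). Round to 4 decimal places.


Gradient descent on f(x,y) = 8*x^2 + 2*y^2.
Starting point: (4.1836, 4.1966), alpha = 0.01
Step 1: grad_x = 2*8*4.1836 = 66.9376, grad_y = 2*2*4.1966 = 16.7864
  x_1 = 4.1836 - 0.01*66.9376 = 3.5142
  y_1 = 4.1966 - 0.01*16.7864 = 4.0287
Step 2: grad_x = 2*8*3.5142 = 56.2276, grad_y = 2*2*4.0287 = 16.1149
  x_2 = 3.5142 - 0.01*56.2276 = 2.9519
  y_2 = 4.0287 - 0.01*16.1149 = 3.8676
Step 3: grad_x = 2*8*2.9519 = 47.2312, grad_y = 2*2*3.8676 = 15.4703
  x_3 = 2.9519 - 0.01*47.2312 = 2.4796
  y_3 = 3.8676 - 0.01*15.4703 = 3.7129
Step 4: grad_x = 2*8*2.4796 = 39.6742, grad_y = 2*2*3.7129 = 14.8515
  x_4 = 2.4796 - 0.01*39.6742 = 2.0829
  y_4 = 3.7129 - 0.01*14.8515 = 3.5644
Step 5: grad_x = 2*8*2.0829 = 33.3263, grad_y = 2*2*3.5644 = 14.2575
  x_5 = 2.0829 - 0.01*33.3263 = 1.7496
  y_5 = 3.5644 - 0.01*14.2575 = 3.4218
f(1.7496, 3.4218) = 8*1.7496^2 + 2*3.4218^2 = 47.907


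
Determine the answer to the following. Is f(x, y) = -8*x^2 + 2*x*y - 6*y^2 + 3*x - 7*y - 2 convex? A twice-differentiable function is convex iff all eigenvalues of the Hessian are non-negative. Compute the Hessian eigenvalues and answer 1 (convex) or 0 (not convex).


The Hessian of f(x,y) = -8*x^2 + 2*x*y - 6*y^2 + 3*x - 7*y - 2 is:
H = [[-16, 2], [2, -12]]
Trace = -16 - 12 = -28
Determinant = -16*-12 - (2)^2 = 188
Discriminant = (-28)^2 - 4*188 = 32.0
Eigenvalues: lambda_1 = -16.8284, lambda_2 = -11.1716
The function is not convex.

0


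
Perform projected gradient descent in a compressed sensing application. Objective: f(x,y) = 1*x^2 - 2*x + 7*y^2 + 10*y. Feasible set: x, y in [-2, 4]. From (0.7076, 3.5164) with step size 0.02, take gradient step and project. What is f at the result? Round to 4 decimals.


Step 1: Compute gradient at (0.7076, 3.5164).
grad_x = 2*1*0.7076 - 2 = -0.5848
grad_y = 2*7*3.5164 + 10 = 59.2296
Step 2: Gradient step.
x_raw = 0.7076 - 0.02*-0.5848 = 0.7193
y_raw = 3.5164 - 0.02*59.2296 = 2.3318
Step 3: Project onto [-2, 4].
x_proj = clip(0.7193) = 0.7193
y_proj = clip(2.3318) = 2.3318
Step 4: Evaluate f.
f(0.7193, 2.3318) = 60.4582


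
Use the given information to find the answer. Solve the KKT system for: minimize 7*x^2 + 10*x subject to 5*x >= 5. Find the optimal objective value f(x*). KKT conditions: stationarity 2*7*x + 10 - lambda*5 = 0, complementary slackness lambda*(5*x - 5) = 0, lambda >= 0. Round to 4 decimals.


Step 1: Try lambda = 0 (constraint inactive).
x_unc = -10/(2*7) = -0.7143
Check: 5*-0.7143 = -3.5715 < 5 -- violated!
Step 2: Constraint must be active: 5*x = 5
x* = 5/5 = 1.0
lambda = (2*7*1.0 + 10)/5 = 4.8
Step 3: Compute optimal value.
f(x*) = 7*1.0^2 + 10*1.0 = 17.0


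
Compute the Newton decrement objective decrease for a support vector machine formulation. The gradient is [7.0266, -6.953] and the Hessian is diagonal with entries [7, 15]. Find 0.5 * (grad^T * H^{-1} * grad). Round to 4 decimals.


Step 1: H is diagonal, so H^(-1) * g = [1.0038, -0.4635].
Step 2: g^T H^(-1) g = sum_i g_i^2 / H_ii
  = (7.0266)^2/7 + (-6.953)^2/15
  = 7.0533 + 3.2229 = 10.2762
Step 3: Objective decrease = 0.5 * g^T H^(-1) g = 5.1381


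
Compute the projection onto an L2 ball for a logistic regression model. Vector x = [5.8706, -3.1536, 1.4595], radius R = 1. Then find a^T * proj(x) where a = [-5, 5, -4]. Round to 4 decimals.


Step 1: Compute ||x|| (intermediates to 6 decimals).
||x|| = sqrt(5.8706^2 + (-3.1536)^2 + 1.4595^2) = 6.82197
Step 2: Project.
Since ||x|| > R, scale = R/||x|| = 1/6.82197 = 0.146585, proj(x) = scale * x
proj(x) = [0.860542, -0.46227, 0.213941]
Step 3: Dot product.
a^T * proj(x) = -5*0.860542 + 5*(-0.46227) - 4*0.213941 = -7.4698


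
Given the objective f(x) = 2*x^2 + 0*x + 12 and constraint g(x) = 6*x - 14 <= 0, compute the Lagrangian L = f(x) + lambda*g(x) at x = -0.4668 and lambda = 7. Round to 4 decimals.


Step 1: Evaluate f(x).
f(-0.4668) = 2*(-0.4668)^2 + 0*(-0.4668) + 12 = 12.4358
Step 2: Evaluate g(x).
g(-0.4668) = 6*-0.4668 - 14 = -16.8008
Step 3: Compute Lagrangian.
L = 12.4358 + 7*-16.8008 = -105.1698


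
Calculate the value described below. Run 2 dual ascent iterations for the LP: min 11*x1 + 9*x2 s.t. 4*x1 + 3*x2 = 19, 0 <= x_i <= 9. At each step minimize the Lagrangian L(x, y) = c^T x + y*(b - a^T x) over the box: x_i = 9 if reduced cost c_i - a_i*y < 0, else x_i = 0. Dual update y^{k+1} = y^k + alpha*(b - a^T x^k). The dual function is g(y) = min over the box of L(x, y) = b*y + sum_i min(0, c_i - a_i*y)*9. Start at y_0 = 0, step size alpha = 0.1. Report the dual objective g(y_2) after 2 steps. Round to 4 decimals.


Dual ascent for LP: min 11*x1 + 9*x2, 4*x1 + 3*x2 = 19, 0 <= x_i <= 9
Step 1: y^k = 0.0, reduced costs: (11.0, 9.0)
  x^k = (0.0, 0.0), subgradient = b - a^T x = 19.0
  y^{k+1} = 0.0 + 0.1*19.0 = 1.9
Step 2: y^k = 1.9, reduced costs: (3.4, 3.3)
  x^k = (0.0, 0.0), subgradient = b - a^T x = 19.0
  y^{k+1} = 1.9 + 0.1*19.0 = 3.8
Dual objective at y_2 = 3.8: reduced costs (-4.2, -2.4), box minimizer x = (9.0, 9.0)
g(y_2) = b*y + (c1 - a1*y)*x1 + (c2 - a2*y)*x2 = 19*3.8 + (-4.2)*9.0 + (-2.4)*9.0 = 72.2 - 37.8 - 21.6 = 12.8


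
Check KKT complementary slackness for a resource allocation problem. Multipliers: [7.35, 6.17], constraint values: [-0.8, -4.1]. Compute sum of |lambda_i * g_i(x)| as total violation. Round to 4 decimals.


KKT complementary slackness check:
lambda_1 * g_1 = 7.35 * -0.8 = -5.88
lambda_2 * g_2 = 6.17 * -4.1 = -25.297
Total violation = 5.88 + 25.297 = 31.177


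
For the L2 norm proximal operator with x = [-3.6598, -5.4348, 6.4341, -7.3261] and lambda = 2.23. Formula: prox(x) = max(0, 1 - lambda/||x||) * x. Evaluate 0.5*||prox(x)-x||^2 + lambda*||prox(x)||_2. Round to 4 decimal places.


Step 1: Compute ||x||.
||x|| = 11.7474
Step 2: Compute scaling factor.
scale = max(0, 1 - 2.23/11.7474) = 0.8102
Step 3: prox(x) = [-2.9651, -4.4031, 5.2127, -5.9354]
||prox(x)|| = 9.5174
Step 4: Proximal objective.
0.5*||prox-x||^2 = 2.4865
lambda*||prox|| = 21.2238
Total = 23.7102


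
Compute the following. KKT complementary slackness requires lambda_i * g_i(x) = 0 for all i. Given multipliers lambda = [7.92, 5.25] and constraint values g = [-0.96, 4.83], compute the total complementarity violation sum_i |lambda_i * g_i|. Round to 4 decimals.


KKT complementary slackness check:
lambda_1 * g_1 = 7.92 * -0.96 = -7.6032
lambda_2 * g_2 = 5.25 * 4.83 = 25.3575
Total violation = 7.6032 + 25.3575 = 32.9607


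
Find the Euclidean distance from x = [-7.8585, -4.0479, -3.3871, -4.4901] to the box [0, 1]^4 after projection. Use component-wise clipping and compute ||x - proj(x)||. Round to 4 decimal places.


Project each component onto [0, 1].
clip(-7.8585) = 0.0, clip(-4.0479) = 0.0, clip(-3.3871) = 0.0, clip(-4.4901) = 0.0
Projection = [0.0, 0.0, 0.0, 0.0]
Squared diffs: [61.756, 16.3855, 11.4724, 20.161]
Distance = sqrt(109.7749) = 10.4774


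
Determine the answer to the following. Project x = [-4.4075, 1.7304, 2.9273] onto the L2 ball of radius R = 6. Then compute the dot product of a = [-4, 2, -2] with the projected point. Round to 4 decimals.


Step 1: Compute ||x|| (intermediates to 6 decimals).
||x|| = sqrt((-4.4075)^2 + 1.7304^2 + 2.9273^2) = 5.566815
Step 2: Project.
Since ||x|| <= R, proj = x (no scaling needed).
proj(x) = [-4.4075, 1.7304, 2.9273]
Step 3: Dot product.
a^T * proj(x) = -4*(-4.4075) + 2*1.7304 - 2*2.9273 = 15.2362


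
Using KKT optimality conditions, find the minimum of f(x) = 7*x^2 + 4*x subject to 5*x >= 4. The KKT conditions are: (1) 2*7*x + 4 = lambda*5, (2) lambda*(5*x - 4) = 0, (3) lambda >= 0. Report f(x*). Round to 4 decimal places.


Step 1: Try lambda = 0 (constraint inactive).
x_unc = -4/(2*7) = -0.2857
Check: 5*-0.2857 = -1.4285 < 4 -- violated!
Step 2: Constraint must be active: 5*x = 4
x* = 4/5 = 0.8
lambda = (2*7*0.8 + 4)/5 = 3.04
Step 3: Compute optimal value.
f(x*) = 7*0.8^2 + 4*0.8 = 7.68


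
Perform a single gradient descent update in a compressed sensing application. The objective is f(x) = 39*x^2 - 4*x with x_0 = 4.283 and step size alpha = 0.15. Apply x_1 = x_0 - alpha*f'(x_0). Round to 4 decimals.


We compute the gradient at x_0 and apply the update.
f'(x) = 78*x - 4
f'(4.283) = 78*4.283 - 4 = 330.074
x_1 = 4.283 - 0.15*330.074 = -45.2281


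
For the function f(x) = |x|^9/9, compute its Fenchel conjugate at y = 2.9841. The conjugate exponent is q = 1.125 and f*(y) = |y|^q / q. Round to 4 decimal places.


The conjugate exponent q satisfies 1/p + 1/q = 1.
p = 9, so q = 9/(9 - 1) = 1.125
|y|^q = 2.9841^1.125 = 3.4211
f*(2.9841) = 3.4211 / 1.125 = 3.041


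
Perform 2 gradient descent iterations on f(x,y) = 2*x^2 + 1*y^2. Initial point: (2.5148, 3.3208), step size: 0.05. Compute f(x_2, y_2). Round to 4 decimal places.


Gradient descent on f(x,y) = 2*x^2 + 1*y^2.
Starting point: (2.5148, 3.3208), alpha = 0.05
Step 1: grad_x = 2*2*2.5148 = 10.0592, grad_y = 2*1*3.3208 = 6.6416
  x_1 = 2.5148 - 0.05*10.0592 = 2.0118
  y_1 = 3.3208 - 0.05*6.6416 = 2.9887
Step 2: grad_x = 2*2*2.0118 = 8.0474, grad_y = 2*1*2.9887 = 5.9774
  x_2 = 2.0118 - 0.05*8.0474 = 1.6095
  y_2 = 2.9887 - 0.05*5.9774 = 2.6898
f(1.6095, 2.6898) = 2*1.6095^2 + 1*2.6898^2 = 12.4161


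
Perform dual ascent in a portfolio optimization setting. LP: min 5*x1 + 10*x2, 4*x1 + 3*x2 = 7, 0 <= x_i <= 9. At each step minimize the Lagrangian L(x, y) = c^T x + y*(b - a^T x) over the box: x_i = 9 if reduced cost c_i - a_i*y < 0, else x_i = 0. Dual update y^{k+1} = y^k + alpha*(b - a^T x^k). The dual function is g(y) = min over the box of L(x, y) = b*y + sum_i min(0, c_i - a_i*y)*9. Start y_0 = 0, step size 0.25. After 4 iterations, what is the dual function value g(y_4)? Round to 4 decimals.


Dual ascent for LP: min 5*x1 + 10*x2, 4*x1 + 3*x2 = 7, 0 <= x_i <= 9
Step 1: y^k = 0.0, reduced costs: (5.0, 10.0)
  x^k = (0.0, 0.0), subgradient = b - a^T x = 7.0
  y^{k+1} = 0.0 + 0.25*7.0 = 1.75
Step 2: y^k = 1.75, reduced costs: (-2.0, 4.75)
  x^k = (9.0, 0.0), subgradient = b - a^T x = -29.0
  y^{k+1} = 1.75 + 0.25*-29.0 = -5.5
Step 3: y^k = -5.5, reduced costs: (27.0, 26.5)
  x^k = (0.0, 0.0), subgradient = b - a^T x = 7.0
  y^{k+1} = -5.5 + 0.25*7.0 = -3.75
Step 4: y^k = -3.75, reduced costs: (20.0, 21.25)
  x^k = (0.0, 0.0), subgradient = b - a^T x = 7.0
  y^{k+1} = -3.75 + 0.25*7.0 = -2.0
Dual objective at y_4 = -2.0: reduced costs (13.0, 16.0), box minimizer x = (0.0, 0.0)
g(y_4) = b*y + (c1 - a1*y)*x1 + (c2 - a2*y)*x2 = 7*(-2.0) + 13.0*0.0 + 16.0*0.0 = -14.0 + 0.0 + 0.0 = -14.0


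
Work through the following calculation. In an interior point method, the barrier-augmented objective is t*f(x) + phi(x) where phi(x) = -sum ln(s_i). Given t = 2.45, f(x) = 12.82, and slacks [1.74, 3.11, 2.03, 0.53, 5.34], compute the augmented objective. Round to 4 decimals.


Step 1: Compute log-barrier.
ln values: [0.5539, 1.1346, 0.708, -0.6349, 1.6752]
phi = -(0.5539 + 1.1346 + 0.708 - 0.6349 + 1.6752) = -3.4369
Step 2: Compute augmented objective.
t*f(x) = 2.45*12.82 = 31.409
Total = 31.409 - 3.4369 = 27.9721


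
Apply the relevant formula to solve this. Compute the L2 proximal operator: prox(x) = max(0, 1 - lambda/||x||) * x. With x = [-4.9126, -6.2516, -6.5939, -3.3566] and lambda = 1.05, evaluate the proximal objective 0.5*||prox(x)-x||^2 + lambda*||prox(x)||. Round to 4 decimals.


Step 1: Compute ||x||.
||x|| = 10.8611
Step 2: Compute scaling factor.
scale = max(0, 1 - 1.05/10.8611) = 0.9033
Step 3: prox(x) = [-4.4377, -5.6472, -5.9564, -3.0321]
||prox(x)|| = 9.8111
Step 4: Proximal objective.
0.5*||prox-x||^2 = 0.5513
lambda*||prox|| = 10.3017
Total = 10.8529


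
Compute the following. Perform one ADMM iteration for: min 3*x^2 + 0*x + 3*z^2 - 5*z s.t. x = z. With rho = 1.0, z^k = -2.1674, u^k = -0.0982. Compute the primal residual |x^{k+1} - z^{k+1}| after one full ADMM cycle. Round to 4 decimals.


ADMM iteration with rho = 1.0, z^k = -2.1674, u^k = -0.0982
Step 1: x-update.
Minimize 3*x^2 + 0*x + (1.0/2)*(x + 2.1674 - 0.0982)^2
FOC: (2*3 + 1.0)*x = 0 + 1.0*(-2.1674 + 0.0982)
x^{k+1} = -0.2956
Step 2: z-update.
Minimize 3*z^2 - 5*z + (1.0/2)*(-0.2956 - z - 0.0982)^2
FOC: (2*3 + 1.0)*z = 5 + 1.0*(-0.2956 - 0.0982)
z^{k+1} = 0.658
Step 3: u-update.
u^{k+1} = -0.0982 - 0.2956 - 0.658 = -1.0518
Step 4: Primal residual = |-0.2956 - 0.658| = 0.9536


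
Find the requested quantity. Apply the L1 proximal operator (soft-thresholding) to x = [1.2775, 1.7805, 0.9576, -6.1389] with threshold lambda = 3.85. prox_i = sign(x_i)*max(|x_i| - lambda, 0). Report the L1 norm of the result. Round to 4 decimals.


Soft-thresholding with lambda = 3.85:
prox(1.2775) = sign(1.2775)*max(|1.2775| - 3.85, 0) = 0.0
prox(1.7805) = sign(1.7805)*max(|1.7805| - 3.85, 0) = 0.0
prox(0.9576) = sign(0.9576)*max(|0.9576| - 3.85, 0) = 0.0
prox(-6.1389) = sign(-6.1389)*max(|-6.1389| - 3.85, 0) = -2.2889
prox(x) = [0.0, 0.0, 0.0, -2.2889]
||prox(x)||_1 = 0.0 + 0.0 + 0.0 + 2.2889 = 2.2889


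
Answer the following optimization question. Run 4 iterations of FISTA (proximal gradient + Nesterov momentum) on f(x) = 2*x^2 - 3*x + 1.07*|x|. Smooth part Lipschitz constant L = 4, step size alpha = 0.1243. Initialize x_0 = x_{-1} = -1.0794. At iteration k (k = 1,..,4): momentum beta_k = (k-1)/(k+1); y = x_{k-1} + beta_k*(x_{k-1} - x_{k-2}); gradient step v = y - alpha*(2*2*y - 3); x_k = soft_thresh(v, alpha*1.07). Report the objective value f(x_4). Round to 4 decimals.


FISTA on f(x) = 2*x^2 - 3*x + 1.07*|x|
L = 4, alpha = 0.1243
Iteration 1: beta = 0.0, y = -1.0794 + 0.0*(-1.0794 + 1.0794) = -1.0794
  grad(y) = -7.3176, v = y - alpha*grad = -0.1698
  prox(v) = soft_thresh(-0.1698, 0.133) = -0.0368
Iteration 2: beta = 0.3333, y = -0.0368 + 0.3333*(-0.0368 + 1.0794) = 0.3107
  grad(y) = -1.7572, v = y - alpha*grad = 0.5291
  prox(v) = soft_thresh(0.5291, 0.133) = 0.3961
Iteration 3: beta = 0.5, y = 0.3961 + 0.5*(0.3961 + 0.0368) = 0.6126
  grad(y) = -0.5496, v = y - alpha*grad = 0.6809
  prox(v) = soft_thresh(0.6809, 0.133) = 0.5479
Iteration 4: beta = 0.6, y = 0.5479 + 0.6*(0.5479 - 0.3961) = 0.639
  grad(y) = -0.4441, v = y - alpha*grad = 0.6942
  prox(v) = soft_thresh(0.6942, 0.133) = 0.5612
f(x_4) = 2*0.5612^2 - 3*0.5612 + 1.07*|0.5612| = -0.4532


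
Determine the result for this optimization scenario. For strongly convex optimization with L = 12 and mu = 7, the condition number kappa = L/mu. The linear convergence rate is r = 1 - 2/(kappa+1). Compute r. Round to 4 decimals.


Step 1: Compute the condition number.
kappa = L/mu = 12/7 = 1.7143
Step 2: Compute the convergence rate.
r = 1 - 2/(kappa + 1) = 1 - 2*mu/(L + mu) = (L - mu)/(L + mu) = 5/19 = 0.2632


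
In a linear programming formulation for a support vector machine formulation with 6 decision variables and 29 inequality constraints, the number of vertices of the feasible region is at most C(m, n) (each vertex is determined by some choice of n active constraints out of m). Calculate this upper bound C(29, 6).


Each vertex corresponds to some choice of n active constraints out of m, so the number of vertices is at most C(m, n) = m! / (n!(m-n)!).
m = 29, n = 6
Numerator: 29 * 28 * 27 * 26 * 25 * 24
Denominator: 6! = 720
C(29, 6) = 475020


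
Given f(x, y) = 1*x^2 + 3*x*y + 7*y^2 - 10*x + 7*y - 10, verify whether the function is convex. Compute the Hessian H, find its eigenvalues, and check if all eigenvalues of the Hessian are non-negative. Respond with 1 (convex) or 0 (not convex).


The Hessian of f(x,y) = 1*x^2 + 3*x*y + 7*y^2 - 10*x + 7*y - 10 is:
H = [[2, 3], [3, 14]]
Trace = 2 + 14 = 16
Determinant = 2*14 - (3)^2 = 19
Discriminant = (16)^2 - 4*19 = 180.0
Eigenvalues: lambda_1 = 1.2918, lambda_2 = 14.7082
The function is convex.

1


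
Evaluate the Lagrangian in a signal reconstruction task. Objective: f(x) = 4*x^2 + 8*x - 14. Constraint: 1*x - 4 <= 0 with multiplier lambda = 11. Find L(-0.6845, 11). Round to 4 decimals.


Step 1: Evaluate f(x).
f(-0.6845) = 4*(-0.6845)^2 + 8*(-0.6845) - 14 = -17.6018
Step 2: Evaluate g(x).
g(-0.6845) = 1*-0.6845 - 4 = -4.6845
Step 3: Compute Lagrangian.
L = -17.6018 + 11*-4.6845 = -69.1313


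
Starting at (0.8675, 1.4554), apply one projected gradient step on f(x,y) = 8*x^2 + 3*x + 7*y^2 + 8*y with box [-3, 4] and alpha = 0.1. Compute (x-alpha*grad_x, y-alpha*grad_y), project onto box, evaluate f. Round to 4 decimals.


Step 1: Compute gradient at (0.8675, 1.4554).
grad_x = 2*8*0.8675 + 3 = 16.88
grad_y = 2*7*1.4554 + 8 = 28.3756
Step 2: Gradient step.
x_raw = 0.8675 - 0.1*16.88 = -0.8205
y_raw = 1.4554 - 0.1*28.3756 = -1.3822
Step 3: Project onto [-3, 4].
x_proj = clip(-0.8205) = -0.8205
y_proj = clip(-1.3822) = -1.3822
Step 4: Evaluate f.
f(-0.8205, -1.3822) = 5.2395


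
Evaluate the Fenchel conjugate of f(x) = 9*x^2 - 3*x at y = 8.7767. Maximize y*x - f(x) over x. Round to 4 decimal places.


f*(y) = sup_x {y*x - a*x^2 - b*x} = sup_x {(y-b)*x - a*x^2}
FOC: (y - b) - 2a*x = 0 => x* = (y - b)/(2a)
x* = (8.7767 + 3)/(2*9) = 0.6543
f*(8.7767) = (y-b)^2/(4a) = (8.7767 + 3)^2/(4*9)
= 138.6907/36 = 3.8525


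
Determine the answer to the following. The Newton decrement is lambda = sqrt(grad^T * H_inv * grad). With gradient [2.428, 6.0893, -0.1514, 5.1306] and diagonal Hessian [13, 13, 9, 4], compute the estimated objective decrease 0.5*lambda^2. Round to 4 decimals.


Step 1: H is diagonal, so H^(-1) * g = [0.1868, 0.4684, -0.0168, 1.2827].
Step 2: g^T H^(-1) g = sum_i g_i^2 / H_ii
  = (2.428)^2/13 + (6.0893)^2/13 + (-0.1514)^2/9 + (5.1306)^2/4
  = 0.4535 + 2.8523 + 0.0025 + 6.5808 = 9.8891
Step 3: Objective decrease = 0.5 * g^T H^(-1) g = 4.9445


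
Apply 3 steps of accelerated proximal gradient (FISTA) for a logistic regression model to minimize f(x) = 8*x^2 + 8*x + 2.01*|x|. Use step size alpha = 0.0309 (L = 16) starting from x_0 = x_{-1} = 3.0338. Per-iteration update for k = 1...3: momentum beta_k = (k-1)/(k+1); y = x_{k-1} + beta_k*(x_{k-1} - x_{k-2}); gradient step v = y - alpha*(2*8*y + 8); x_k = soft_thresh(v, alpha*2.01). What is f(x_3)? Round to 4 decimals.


FISTA on f(x) = 8*x^2 + 8*x + 2.01*|x|
L = 16, alpha = 0.0309
Iteration 1: beta = 0.0, y = 3.0338 + 0.0*(3.0338 - 3.0338) = 3.0338
  grad(y) = 56.5408, v = y - alpha*grad = 1.2867
  prox(v) = soft_thresh(1.2867, 0.0621) = 1.2246
Iteration 2: beta = 0.3333, y = 1.2246 + 0.3333*(1.2246 - 3.0338) = 0.6215
  grad(y) = 17.9441, v = y - alpha*grad = 0.067
  prox(v) = soft_thresh(0.067, 0.0621) = 0.0049
Iteration 3: beta = 0.5, y = 0.0049 + 0.5*(0.0049 - 1.2246) = -0.6049
  grad(y) = -1.6784, v = y - alpha*grad = -0.553
  prox(v) = soft_thresh(-0.553, 0.0621) = -0.4909
f(x_3) = 8*(-0.4909)^2 + 8*(-0.4909) + 2.01*|-0.4909| = -1.0126


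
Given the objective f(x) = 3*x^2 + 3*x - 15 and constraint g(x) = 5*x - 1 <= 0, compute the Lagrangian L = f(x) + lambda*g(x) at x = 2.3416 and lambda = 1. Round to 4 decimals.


Step 1: Evaluate f(x).
f(2.3416) = 3*2.3416^2 + 3*2.3416 - 15 = 8.4741
Step 2: Evaluate g(x).
g(2.3416) = 5*2.3416 - 1 = 10.708
Step 3: Compute Lagrangian.
L = 8.4741 + 1*10.708 = 19.1821


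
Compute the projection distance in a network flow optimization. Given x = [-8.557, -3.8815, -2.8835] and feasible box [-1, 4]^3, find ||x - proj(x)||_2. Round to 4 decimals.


Project each component onto [-1, 4].
clip(-8.557) = -1.0, clip(-3.8815) = -1.0, clip(-2.8835) = -1.0
Projection = [-1.0, -1.0, -1.0]
Squared diffs: [57.1082, 8.303, 3.5476]
Distance = sqrt(68.9588) = 8.3041


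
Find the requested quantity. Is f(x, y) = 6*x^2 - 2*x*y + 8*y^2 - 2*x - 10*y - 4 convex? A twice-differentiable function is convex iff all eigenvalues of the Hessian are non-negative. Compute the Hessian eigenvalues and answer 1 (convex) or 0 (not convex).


The Hessian of f(x,y) = 6*x^2 - 2*x*y + 8*y^2 - 2*x - 10*y - 4 is:
H = [[12, -2], [-2, 16]]
Trace = 12 + 16 = 28
Determinant = 12*16 - (-2)^2 = 188
Discriminant = (28)^2 - 4*188 = 32.0
Eigenvalues: lambda_1 = 11.1716, lambda_2 = 16.8284
The function is convex.

1


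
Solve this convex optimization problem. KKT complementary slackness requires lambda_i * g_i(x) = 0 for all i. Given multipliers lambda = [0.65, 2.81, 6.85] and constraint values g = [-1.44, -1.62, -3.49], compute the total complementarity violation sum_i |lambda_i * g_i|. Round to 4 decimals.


KKT complementary slackness check:
lambda_1 * g_1 = 0.65 * -1.44 = -0.936
lambda_2 * g_2 = 2.81 * -1.62 = -4.5522
lambda_3 * g_3 = 6.85 * -3.49 = -23.9065
Total violation = 0.936 + 4.5522 + 23.9065 = 29.3947


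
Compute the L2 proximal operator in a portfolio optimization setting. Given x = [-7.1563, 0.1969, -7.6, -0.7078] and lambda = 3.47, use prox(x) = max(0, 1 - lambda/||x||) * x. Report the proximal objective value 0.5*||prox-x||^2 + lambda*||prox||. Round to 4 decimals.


Step 1: Compute ||x||.
||x|| = 10.4648
Step 2: Compute scaling factor.
scale = max(0, 1 - 3.47/10.4648) = 0.6684
Step 3: prox(x) = [-4.7834, 0.1316, -5.0799, -0.4731]
||prox(x)|| = 6.9948
Step 4: Proximal objective.
0.5*||prox-x||^2 = 6.0205
lambda*||prox|| = 24.272
Total = 30.2925


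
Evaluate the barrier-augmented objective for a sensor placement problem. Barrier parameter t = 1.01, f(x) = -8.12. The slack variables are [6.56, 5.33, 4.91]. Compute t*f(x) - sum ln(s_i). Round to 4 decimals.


Step 1: Compute log-barrier.
ln values: [1.881, 1.6734, 1.5913]
phi = -(1.881 + 1.6734 + 1.5913) = -5.1456
Step 2: Compute augmented objective.
t*f(x) = 1.01*-8.12 = -8.2012
Total = -8.2012 - 5.1456 = -13.3468


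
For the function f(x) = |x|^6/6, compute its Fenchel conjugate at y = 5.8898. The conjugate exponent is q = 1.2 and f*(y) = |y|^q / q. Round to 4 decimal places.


The conjugate exponent q satisfies 1/p + 1/q = 1.
p = 6, so q = 6/(6 - 1) = 1.2
|y|^q = 5.8898^1.2 = 8.3969
f*(5.8898) = 8.3969 / 1.2 = 6.9974


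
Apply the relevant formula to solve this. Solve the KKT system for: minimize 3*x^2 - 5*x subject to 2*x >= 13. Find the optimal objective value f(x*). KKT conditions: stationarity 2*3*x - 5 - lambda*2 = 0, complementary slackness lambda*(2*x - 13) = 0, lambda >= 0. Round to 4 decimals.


Step 1: Try lambda = 0 (constraint inactive).
x_unc = 5/(2*3) = 0.8333
Check: 2*0.8333 = 1.6666 < 13 -- violated!
Step 2: Constraint must be active: 2*x = 13
x* = 13/2 = 6.5
lambda = (2*3*6.5 - 5)/2 = 17.0
Step 3: Compute optimal value.
f(x*) = 3*6.5^2 - 5*6.5 = 94.25


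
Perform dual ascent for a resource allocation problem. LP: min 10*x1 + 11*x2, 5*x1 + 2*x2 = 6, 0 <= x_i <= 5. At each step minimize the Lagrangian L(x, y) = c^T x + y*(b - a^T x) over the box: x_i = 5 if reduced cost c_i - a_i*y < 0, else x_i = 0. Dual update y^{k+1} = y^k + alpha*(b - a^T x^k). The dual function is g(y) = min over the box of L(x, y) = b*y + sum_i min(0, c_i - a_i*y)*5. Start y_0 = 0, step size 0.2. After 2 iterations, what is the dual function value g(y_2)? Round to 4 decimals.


Dual ascent for LP: min 10*x1 + 11*x2, 5*x1 + 2*x2 = 6, 0 <= x_i <= 5
Step 1: y^k = 0.0, reduced costs: (10.0, 11.0)
  x^k = (0.0, 0.0), subgradient = b - a^T x = 6.0
  y^{k+1} = 0.0 + 0.2*6.0 = 1.2
Step 2: y^k = 1.2, reduced costs: (4.0, 8.6)
  x^k = (0.0, 0.0), subgradient = b - a^T x = 6.0
  y^{k+1} = 1.2 + 0.2*6.0 = 2.4
Dual objective at y_2 = 2.4: reduced costs (-2.0, 6.2), box minimizer x = (5.0, 0.0)
g(y_2) = b*y + (c1 - a1*y)*x1 + (c2 - a2*y)*x2 = 6*2.4 + (-2.0)*5.0 + 6.2*0.0 = 14.4 - 10.0 + 0.0 = 4.4


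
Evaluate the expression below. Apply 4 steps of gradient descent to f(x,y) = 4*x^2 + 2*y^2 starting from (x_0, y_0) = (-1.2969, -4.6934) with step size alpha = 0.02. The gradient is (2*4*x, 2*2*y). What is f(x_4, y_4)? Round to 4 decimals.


Gradient descent on f(x,y) = 4*x^2 + 2*y^2.
Starting point: (-1.2969, -4.6934), alpha = 0.02
Step 1: grad_x = 2*4*-1.2969 = -10.3752, grad_y = 2*2*-4.6934 = -18.7736
  x_1 = -1.2969 - 0.02*-10.3752 = -1.0894
  y_1 = -4.6934 - 0.02*-18.7736 = -4.3179
Step 2: grad_x = 2*4*-1.0894 = -8.7152, grad_y = 2*2*-4.3179 = -17.2717
  x_2 = -1.0894 - 0.02*-8.7152 = -0.9151
  y_2 = -4.3179 - 0.02*-17.2717 = -3.9725
Step 3: grad_x = 2*4*-0.9151 = -7.3207, grad_y = 2*2*-3.9725 = -15.89
  x_3 = -0.9151 - 0.02*-7.3207 = -0.7687
  y_3 = -3.9725 - 0.02*-15.89 = -3.6547
Step 4: grad_x = 2*4*-0.7687 = -6.1494, grad_y = 2*2*-3.6547 = -14.6188
  x_4 = -0.7687 - 0.02*-6.1494 = -0.6457
  y_4 = -3.6547 - 0.02*-14.6188 = -3.3623
f(-0.6457, -3.3623) = 4*(-0.6457)^2 + 2*(-3.3623)^2 = 24.278


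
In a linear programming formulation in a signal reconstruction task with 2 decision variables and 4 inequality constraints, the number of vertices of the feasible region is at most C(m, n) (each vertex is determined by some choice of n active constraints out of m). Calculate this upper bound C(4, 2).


Each vertex corresponds to some choice of n active constraints out of m, so the number of vertices is at most C(m, n) = m! / (n!(m-n)!).
m = 4, n = 2
Numerator: 4 * 3
Denominator: 2! = 2
C(4, 2) = 6


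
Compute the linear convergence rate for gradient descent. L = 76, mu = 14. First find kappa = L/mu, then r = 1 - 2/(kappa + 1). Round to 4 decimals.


Step 1: Compute the condition number.
kappa = L/mu = 76/14 = 5.4286
Step 2: Compute the convergence rate.
r = 1 - 2/(kappa + 1) = 1 - 2*mu/(L + mu) = (L - mu)/(L + mu) = 62/90 = 0.6889


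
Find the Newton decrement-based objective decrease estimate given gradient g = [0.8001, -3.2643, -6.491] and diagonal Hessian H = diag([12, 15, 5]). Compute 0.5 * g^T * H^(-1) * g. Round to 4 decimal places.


Step 1: H is diagonal, so H^(-1) * g = [0.0667, -0.2176, -1.2982].
Step 2: g^T H^(-1) g = sum_i g_i^2 / H_ii
  = (0.8001)^2/12 + (-3.2643)^2/15 + (-6.491)^2/5
  = 0.0533 + 0.7104 + 8.4266 = 9.1903
Step 3: Objective decrease = 0.5 * g^T H^(-1) g = 4.5952


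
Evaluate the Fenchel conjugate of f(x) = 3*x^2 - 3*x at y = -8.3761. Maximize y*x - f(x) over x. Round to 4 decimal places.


f*(y) = sup_x {y*x - a*x^2 - b*x} = sup_x {(y-b)*x - a*x^2}
FOC: (y - b) - 2a*x = 0 => x* = (y - b)/(2a)
x* = (-8.3761 + 3)/(2*3) = -0.896
f*(-8.3761) = (y-b)^2/(4a) = (-8.3761 + 3)^2/(4*3)
= 28.9025/12 = 2.4085


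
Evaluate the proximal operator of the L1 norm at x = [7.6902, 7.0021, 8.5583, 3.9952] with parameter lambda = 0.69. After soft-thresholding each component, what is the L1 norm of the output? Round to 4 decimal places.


Soft-thresholding with lambda = 0.69:
prox(7.6902) = sign(7.6902)*max(|7.6902| - 0.69, 0) = 7.0002
prox(7.0021) = sign(7.0021)*max(|7.0021| - 0.69, 0) = 6.3121
prox(8.5583) = sign(8.5583)*max(|8.5583| - 0.69, 0) = 7.8683
prox(3.9952) = sign(3.9952)*max(|3.9952| - 0.69, 0) = 3.3052
prox(x) = [7.0002, 6.3121, 7.8683, 3.3052]
||prox(x)||_1 = 7.0002 + 6.3121 + 7.8683 + 3.3052 = 24.4858


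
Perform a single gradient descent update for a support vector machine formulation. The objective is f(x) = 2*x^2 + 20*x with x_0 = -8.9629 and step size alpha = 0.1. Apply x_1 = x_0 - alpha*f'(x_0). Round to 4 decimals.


We compute the gradient at x_0 and apply the update.
f'(x) = 4*x + 20
f'(-8.9629) = 4*-8.9629 + 20 = -15.8516
x_1 = -8.9629 - 0.1*-15.8516 = -7.3777


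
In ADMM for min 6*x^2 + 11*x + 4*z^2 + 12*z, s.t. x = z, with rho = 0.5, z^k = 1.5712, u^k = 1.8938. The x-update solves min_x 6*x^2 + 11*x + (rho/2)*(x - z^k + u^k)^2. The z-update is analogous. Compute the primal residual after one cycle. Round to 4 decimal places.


ADMM iteration with rho = 0.5, z^k = 1.5712, u^k = 1.8938
Step 1: x-update.
Minimize 6*x^2 + 11*x + (0.5/2)*(x - 1.5712 + 1.8938)^2
FOC: (2*6 + 0.5)*x = -11 + 0.5*(1.5712 - 1.8938)
x^{k+1} = -0.8929
Step 2: z-update.
Minimize 4*z^2 + 12*z + (0.5/2)*(-0.8929 - z + 1.8938)^2
FOC: (2*4 + 0.5)*z = -12 + 0.5*(-0.8929 + 1.8938)
z^{k+1} = -1.3529
Step 3: u-update.
u^{k+1} = 1.8938 - 0.8929 + 1.3529 = 2.3538
Step 4: Primal residual = |-0.8929 + 1.3529| = 0.46


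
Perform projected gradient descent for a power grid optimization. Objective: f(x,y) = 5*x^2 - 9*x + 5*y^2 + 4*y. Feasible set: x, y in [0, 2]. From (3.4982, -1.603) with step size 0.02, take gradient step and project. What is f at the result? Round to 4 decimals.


Step 1: Compute gradient at (3.4982, -1.603).
grad_x = 2*5*3.4982 - 9 = 25.982
grad_y = 2*5*-1.603 + 4 = -12.03
Step 2: Gradient step.
x_raw = 3.4982 - 0.02*25.982 = 2.9786
y_raw = -1.603 - 0.02*-12.03 = -1.3624
Step 3: Project onto [0, 2].
x_proj = clip(2.9786) = 2.0
y_proj = clip(-1.3624) = 0.0
Step 4: Evaluate f.
f(2.0, 0.0) = 2.0


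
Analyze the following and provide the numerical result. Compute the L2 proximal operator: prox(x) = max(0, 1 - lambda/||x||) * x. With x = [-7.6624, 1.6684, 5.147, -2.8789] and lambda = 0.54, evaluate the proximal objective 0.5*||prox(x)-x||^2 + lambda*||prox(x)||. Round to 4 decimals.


Step 1: Compute ||x||.
||x|| = 9.812
Step 2: Compute scaling factor.
scale = max(0, 1 - 0.54/9.812) = 0.945
Step 3: prox(x) = [-7.2407, 1.5766, 4.8637, -2.7205]
||prox(x)|| = 9.272
Step 4: Proximal objective.
0.5*||prox-x||^2 = 0.1458
lambda*||prox|| = 5.0069
Total = 5.1527


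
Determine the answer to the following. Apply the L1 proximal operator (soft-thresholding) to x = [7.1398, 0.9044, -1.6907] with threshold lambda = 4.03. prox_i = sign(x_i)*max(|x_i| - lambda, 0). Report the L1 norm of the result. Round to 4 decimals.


Soft-thresholding with lambda = 4.03:
prox(7.1398) = sign(7.1398)*max(|7.1398| - 4.03, 0) = 3.1098
prox(0.9044) = sign(0.9044)*max(|0.9044| - 4.03, 0) = 0.0
prox(-1.6907) = sign(-1.6907)*max(|-1.6907| - 4.03, 0) = 0.0
prox(x) = [3.1098, 0.0, 0.0]
||prox(x)||_1 = 3.1098 + 0.0 + 0.0 = 3.1098


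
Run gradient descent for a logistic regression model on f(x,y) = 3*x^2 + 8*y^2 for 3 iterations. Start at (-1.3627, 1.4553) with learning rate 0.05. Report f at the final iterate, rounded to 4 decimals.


Gradient descent on f(x,y) = 3*x^2 + 8*y^2.
Starting point: (-1.3627, 1.4553), alpha = 0.05
Step 1: grad_x = 2*3*-1.3627 = -8.1762, grad_y = 2*8*1.4553 = 23.2848
  x_1 = -1.3627 - 0.05*-8.1762 = -0.9539
  y_1 = 1.4553 - 0.05*23.2848 = 0.2911
Step 2: grad_x = 2*3*-0.9539 = -5.7233, grad_y = 2*8*0.2911 = 4.657
  x_2 = -0.9539 - 0.05*-5.7233 = -0.6677
  y_2 = 0.2911 - 0.05*4.657 = 0.0582
Step 3: grad_x = 2*3*-0.6677 = -4.0063, grad_y = 2*8*0.0582 = 0.9314
  x_3 = -0.6677 - 0.05*-4.0063 = -0.4674
  y_3 = 0.0582 - 0.05*0.9314 = 0.0116
f(-0.4674, 0.0116) = 3*(-0.4674)^2 + 8*0.0116^2 = 0.6565


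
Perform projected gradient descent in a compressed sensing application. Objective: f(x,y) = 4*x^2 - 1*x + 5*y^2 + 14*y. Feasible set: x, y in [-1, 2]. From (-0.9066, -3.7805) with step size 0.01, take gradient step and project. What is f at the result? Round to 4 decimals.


Step 1: Compute gradient at (-0.9066, -3.7805).
grad_x = 2*4*-0.9066 - 1 = -8.2528
grad_y = 2*5*-3.7805 + 14 = -23.805
Step 2: Gradient step.
x_raw = -0.9066 - 0.01*-8.2528 = -0.8241
y_raw = -3.7805 - 0.01*-23.805 = -3.5425
Step 3: Project onto [-1, 2].
x_proj = clip(-0.8241) = -0.8241
y_proj = clip(-3.5425) = -1.0
Step 4: Evaluate f.
f(-0.8241, -1.0) = -5.4595


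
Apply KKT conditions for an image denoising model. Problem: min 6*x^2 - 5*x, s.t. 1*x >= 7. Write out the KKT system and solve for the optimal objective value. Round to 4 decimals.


Step 1: Try lambda = 0 (constraint inactive).
x_unc = 5/(2*6) = 0.4167
Check: 1*0.4167 = 0.4167 < 7 -- violated!
Step 2: Constraint must be active: 1*x = 7
x* = 7/1 = 7.0
lambda = (2*6*7.0 - 5)/1 = 79.0
Step 3: Compute optimal value.
f(x*) = 6*7.0^2 - 5*7.0 = 259.0


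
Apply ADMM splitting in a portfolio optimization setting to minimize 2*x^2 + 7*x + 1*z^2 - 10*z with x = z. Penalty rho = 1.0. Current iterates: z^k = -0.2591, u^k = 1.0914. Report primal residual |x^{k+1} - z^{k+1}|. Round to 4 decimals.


ADMM iteration with rho = 1.0, z^k = -0.2591, u^k = 1.0914
Step 1: x-update.
Minimize 2*x^2 + 7*x + (1.0/2)*(x + 0.2591 + 1.0914)^2
FOC: (2*2 + 1.0)*x = -7 + 1.0*(-0.2591 - 1.0914)
x^{k+1} = -1.6701
Step 2: z-update.
Minimize 1*z^2 - 10*z + (1.0/2)*(-1.6701 - z + 1.0914)^2
FOC: (2*1 + 1.0)*z = 10 + 1.0*(-1.6701 + 1.0914)
z^{k+1} = 3.1404
Step 3: u-update.
u^{k+1} = 1.0914 - 1.6701 - 3.1404 = -3.7191
Step 4: Primal residual = |-1.6701 - 3.1404| = 4.8105


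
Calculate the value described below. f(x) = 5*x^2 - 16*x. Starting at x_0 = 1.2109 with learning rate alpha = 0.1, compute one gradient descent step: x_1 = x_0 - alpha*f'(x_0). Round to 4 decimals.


We compute the gradient at x_0 and apply the update.
f'(x) = 10*x - 16
f'(1.2109) = 10*1.2109 - 16 = -3.891
x_1 = 1.2109 - 0.1*-3.891 = 1.6


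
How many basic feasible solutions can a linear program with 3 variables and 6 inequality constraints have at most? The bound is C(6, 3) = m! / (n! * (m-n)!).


Each vertex corresponds to some choice of n active constraints out of m, so the number of vertices is at most C(m, n) = m! / (n!(m-n)!).
m = 6, n = 3
Numerator: 6 * 5 * 4
Denominator: 3! = 6
C(6, 3) = 20


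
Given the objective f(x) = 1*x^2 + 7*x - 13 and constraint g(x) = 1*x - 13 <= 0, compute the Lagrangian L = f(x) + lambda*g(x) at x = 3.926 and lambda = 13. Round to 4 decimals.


Step 1: Evaluate f(x).
f(3.926) = 1*3.926^2 + 7*3.926 - 13 = 29.8955
Step 2: Evaluate g(x).
g(3.926) = 1*3.926 - 13 = -9.074
Step 3: Compute Lagrangian.
L = 29.8955 + 13*-9.074 = -88.0665


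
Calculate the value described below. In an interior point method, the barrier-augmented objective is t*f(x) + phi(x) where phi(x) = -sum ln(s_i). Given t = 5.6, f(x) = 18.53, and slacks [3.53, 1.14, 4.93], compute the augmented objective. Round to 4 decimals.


Step 1: Compute log-barrier.
ln values: [1.2613, 0.131, 1.5953]
phi = -(1.2613 + 0.131 + 1.5953) = -2.9877
Step 2: Compute augmented objective.
t*f(x) = 5.6*18.53 = 103.768
Total = 103.768 - 2.9877 = 100.7803


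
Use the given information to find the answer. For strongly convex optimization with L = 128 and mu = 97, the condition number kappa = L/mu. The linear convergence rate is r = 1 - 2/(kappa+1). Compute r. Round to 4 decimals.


Step 1: Compute the condition number.
kappa = L/mu = 128/97 = 1.3196
Step 2: Compute the convergence rate.
r = 1 - 2/(kappa + 1) = 1 - 2*mu/(L + mu) = (L - mu)/(L + mu) = 31/225 = 0.1378


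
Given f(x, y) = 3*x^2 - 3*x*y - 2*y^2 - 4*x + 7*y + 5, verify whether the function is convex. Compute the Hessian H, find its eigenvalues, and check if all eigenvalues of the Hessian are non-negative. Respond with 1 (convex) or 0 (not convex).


The Hessian of f(x,y) = 3*x^2 - 3*x*y - 2*y^2 - 4*x + 7*y + 5 is:
H = [[6, -3], [-3, -4]]
Trace = 6 - 4 = 2
Determinant = 6*-4 - (-3)^2 = -33
Discriminant = (2)^2 - 4*-33 = 136.0
Eigenvalues: lambda_1 = -4.831, lambda_2 = 6.831
The function is not convex.

0


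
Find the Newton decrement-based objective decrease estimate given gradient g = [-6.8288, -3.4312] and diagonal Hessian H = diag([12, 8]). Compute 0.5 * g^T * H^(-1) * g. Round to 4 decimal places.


Step 1: H is diagonal, so H^(-1) * g = [-0.5691, -0.4289].
Step 2: g^T H^(-1) g = sum_i g_i^2 / H_ii
  = (-6.8288)^2/12 + (-3.4312)^2/8
  = 3.886 + 1.4716 = 5.3577
Step 3: Objective decrease = 0.5 * g^T H^(-1) g = 2.6788


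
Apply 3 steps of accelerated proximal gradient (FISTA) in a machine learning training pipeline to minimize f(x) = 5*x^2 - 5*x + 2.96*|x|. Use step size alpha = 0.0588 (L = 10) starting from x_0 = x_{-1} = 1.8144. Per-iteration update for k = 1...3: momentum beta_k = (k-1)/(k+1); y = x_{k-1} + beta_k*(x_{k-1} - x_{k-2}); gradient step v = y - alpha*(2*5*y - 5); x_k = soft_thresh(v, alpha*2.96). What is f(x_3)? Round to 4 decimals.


FISTA on f(x) = 5*x^2 - 5*x + 2.96*|x|
L = 10, alpha = 0.0588
Iteration 1: beta = 0.0, y = 1.8144 + 0.0*(1.8144 - 1.8144) = 1.8144
  grad(y) = 13.144, v = y - alpha*grad = 1.0415
  prox(v) = soft_thresh(1.0415, 0.174) = 0.8675
Iteration 2: beta = 0.3333, y = 0.8675 + 0.3333*(0.8675 - 1.8144) = 0.5518
  grad(y) = 0.5185, v = y - alpha*grad = 0.5214
  prox(v) = soft_thresh(0.5214, 0.174) = 0.3473
Iteration 3: beta = 0.5, y = 0.3473 + 0.5*(0.3473 - 0.8675) = 0.0872
  grad(y) = -4.1277, v = y - alpha*grad = 0.3299
  prox(v) = soft_thresh(0.3299, 0.174) = 0.1559
f(x_3) = 5*0.1559^2 - 5*0.1559 + 2.96*|0.1559| = -0.1965


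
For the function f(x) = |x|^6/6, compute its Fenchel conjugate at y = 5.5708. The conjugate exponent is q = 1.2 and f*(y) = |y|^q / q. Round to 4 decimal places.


The conjugate exponent q satisfies 1/p + 1/q = 1.
p = 6, so q = 6/(6 - 1) = 1.2
|y|^q = 5.5708^1.2 = 7.8542
f*(5.5708) = 7.8542 / 1.2 = 6.5452


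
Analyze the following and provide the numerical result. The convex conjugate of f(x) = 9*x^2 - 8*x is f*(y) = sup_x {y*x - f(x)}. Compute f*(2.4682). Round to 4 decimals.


f*(y) = sup_x {y*x - a*x^2 - b*x} = sup_x {(y-b)*x - a*x^2}
FOC: (y - b) - 2a*x = 0 => x* = (y - b)/(2a)
x* = (2.4682 + 8)/(2*9) = 0.5816
f*(2.4682) = (y-b)^2/(4a) = (2.4682 + 8)^2/(4*9)
= 109.5832/36 = 3.044


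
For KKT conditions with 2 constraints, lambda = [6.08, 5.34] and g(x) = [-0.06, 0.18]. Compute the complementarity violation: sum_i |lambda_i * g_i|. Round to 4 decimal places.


KKT complementary slackness check:
lambda_1 * g_1 = 6.08 * -0.06 = -0.3648
lambda_2 * g_2 = 5.34 * 0.18 = 0.9612
Total violation = 0.3648 + 0.9612 = 1.326


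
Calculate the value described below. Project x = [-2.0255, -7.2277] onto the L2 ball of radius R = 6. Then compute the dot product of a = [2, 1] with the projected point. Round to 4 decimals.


Step 1: Compute ||x|| (intermediates to 6 decimals).
||x|| = sqrt((-2.0255)^2 + (-7.2277)^2) = 7.506151
Step 2: Project.
Since ||x|| > R, scale = R/||x|| = 6/7.506151 = 0.799344, proj(x) = scale * x
proj(x) = [-1.619071, -5.777419]
Step 3: Dot product.
a^T * proj(x) = 2*(-1.619071) + 1*(-5.777419) = -9.0156


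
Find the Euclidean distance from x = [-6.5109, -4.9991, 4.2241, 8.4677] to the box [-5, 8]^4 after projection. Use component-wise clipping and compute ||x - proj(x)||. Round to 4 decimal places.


Project each component onto [-5, 8].
clip(-6.5109) = -5.0, clip(-4.9991) = -4.9991, clip(4.2241) = 4.2241, clip(8.4677) = 8.0
Projection = [-5.0, -4.9991, 4.2241, 8.0]
Squared diffs: [2.2828, 0.0, 0.0, 0.2187]
Distance = sqrt(2.5015) = 1.5816


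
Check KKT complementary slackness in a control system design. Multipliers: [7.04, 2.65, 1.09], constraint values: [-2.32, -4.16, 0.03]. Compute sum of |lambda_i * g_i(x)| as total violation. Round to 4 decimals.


KKT complementary slackness check:
lambda_1 * g_1 = 7.04 * -2.32 = -16.3328
lambda_2 * g_2 = 2.65 * -4.16 = -11.024
lambda_3 * g_3 = 1.09 * 0.03 = 0.0327
Total violation = 16.3328 + 11.024 + 0.0327 = 27.3895


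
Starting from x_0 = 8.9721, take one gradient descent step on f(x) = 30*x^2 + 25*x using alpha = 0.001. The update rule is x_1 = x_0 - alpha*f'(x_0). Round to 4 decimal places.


We compute the gradient at x_0 and apply the update.
f'(x) = 60*x + 25
f'(8.9721) = 60*8.9721 + 25 = 563.326
x_1 = 8.9721 - 0.001*563.326 = 8.4088


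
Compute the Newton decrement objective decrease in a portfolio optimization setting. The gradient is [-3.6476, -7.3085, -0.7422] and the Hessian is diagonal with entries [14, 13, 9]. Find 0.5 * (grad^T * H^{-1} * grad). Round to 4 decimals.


Step 1: H is diagonal, so H^(-1) * g = [-0.2605, -0.5622, -0.0825].
Step 2: g^T H^(-1) g = sum_i g_i^2 / H_ii
  = (-3.6476)^2/14 + (-7.3085)^2/13 + (-0.7422)^2/9
  = 0.9504 + 4.1088 + 0.0612 = 5.1203
Step 3: Objective decrease = 0.5 * g^T H^(-1) g = 2.5602


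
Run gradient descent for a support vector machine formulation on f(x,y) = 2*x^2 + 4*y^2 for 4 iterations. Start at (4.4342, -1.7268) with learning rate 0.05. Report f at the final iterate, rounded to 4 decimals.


Gradient descent on f(x,y) = 2*x^2 + 4*y^2.
Starting point: (4.4342, -1.7268), alpha = 0.05
Step 1: grad_x = 2*2*4.4342 = 17.7368, grad_y = 2*4*-1.7268 = -13.8144
  x_1 = 4.4342 - 0.05*17.7368 = 3.5474
  y_1 = -1.7268 - 0.05*-13.8144 = -1.0361
Step 2: grad_x = 2*2*3.5474 = 14.1894, grad_y = 2*4*-1.0361 = -8.2886
  x_2 = 3.5474 - 0.05*14.1894 = 2.8379
  y_2 = -1.0361 - 0.05*-8.2886 = -0.6216
Step 3: grad_x = 2*2*2.8379 = 11.3516, grad_y = 2*4*-0.6216 = -4.9732
  x_3 = 2.8379 - 0.05*11.3516 = 2.2703
  y_3 = -0.6216 - 0.05*-4.9732 = -0.373
Step 4: grad_x = 2*2*2.2703 = 9.0812, grad_y = 2*4*-0.373 = -2.9839
  x_4 = 2.2703 - 0.05*9.0812 = 1.8162
  y_4 = -0.373 - 0.05*-2.9839 = -0.2238
f(1.8162, -0.2238) = 2*1.8162^2 + 4*(-0.2238)^2 = 6.7978
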